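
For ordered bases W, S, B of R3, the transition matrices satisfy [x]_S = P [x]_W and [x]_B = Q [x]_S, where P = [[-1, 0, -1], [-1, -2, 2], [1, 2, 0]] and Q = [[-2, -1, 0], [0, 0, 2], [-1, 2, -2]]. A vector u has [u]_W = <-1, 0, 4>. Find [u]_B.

Apply P to get S-coordinates <-3, 9, -1>, then Q to get B-coordinates.
The result is [u]_B = <-3, -2, 23>.

<-3, -2, 23>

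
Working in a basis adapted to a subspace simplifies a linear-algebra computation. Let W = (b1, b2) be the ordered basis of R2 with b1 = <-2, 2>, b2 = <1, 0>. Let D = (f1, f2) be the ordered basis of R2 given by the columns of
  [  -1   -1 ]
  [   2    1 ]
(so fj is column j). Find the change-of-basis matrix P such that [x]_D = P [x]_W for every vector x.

Let M have columns bj and N have columns fj. Then for every x, N [x]_D = x = M [x]_W, so P = N^(-1) M.
Since det N = 1, N^(-1) has integer entries; multiplying gives P = [[0, 1], [2, -2]].

[[0, 1], [2, -2]]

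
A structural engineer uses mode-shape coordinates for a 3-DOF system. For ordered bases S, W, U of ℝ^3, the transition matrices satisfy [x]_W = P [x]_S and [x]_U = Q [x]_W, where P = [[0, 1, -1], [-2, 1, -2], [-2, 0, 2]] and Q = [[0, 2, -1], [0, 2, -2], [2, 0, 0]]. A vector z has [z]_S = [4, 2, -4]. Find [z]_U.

Apply P to get W-coordinates [6, 2, -16], then Q to get U-coordinates.
The result is [z]_U = [20, 36, 12].

[20, 36, 12]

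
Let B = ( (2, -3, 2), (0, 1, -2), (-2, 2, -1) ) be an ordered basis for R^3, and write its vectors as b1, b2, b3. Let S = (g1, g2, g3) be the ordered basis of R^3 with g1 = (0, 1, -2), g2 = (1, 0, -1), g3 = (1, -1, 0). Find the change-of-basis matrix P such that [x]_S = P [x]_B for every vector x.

[[-1, 1, 1], [0, 0, -1], [2, 0, -1]]

Let M have columns bj and N have columns gj. Then for every x, N [x]_S = x = M [x]_B, so P = N^(-1) M.
Since det N = 1, N^(-1) has integer entries; multiplying gives P = [[-1, 1, 1], [0, 0, -1], [2, 0, -1]].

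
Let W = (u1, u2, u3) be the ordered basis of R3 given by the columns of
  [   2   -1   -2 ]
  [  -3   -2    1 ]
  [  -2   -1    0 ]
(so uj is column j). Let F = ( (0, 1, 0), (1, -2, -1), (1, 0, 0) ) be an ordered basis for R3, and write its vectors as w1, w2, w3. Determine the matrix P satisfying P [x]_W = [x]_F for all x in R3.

[[1, 0, 1], [2, 1, 0], [0, -2, -2]]

Let M have columns uj and N have columns wj. Then for every x, N [x]_F = x = M [x]_W, so P = N^(-1) M.
Since det N = -1, N^(-1) has integer entries; multiplying gives P = [[1, 0, 1], [2, 1, 0], [0, -2, -2]].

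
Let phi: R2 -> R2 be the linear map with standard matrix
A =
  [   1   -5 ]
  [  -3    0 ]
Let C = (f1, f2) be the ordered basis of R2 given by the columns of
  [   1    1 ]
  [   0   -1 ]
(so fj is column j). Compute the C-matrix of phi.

The j-th column of [phi]_C is [phi(fj)]_C.
phi(f1) = A f1 = (1, -3) = -2f1 + 3f2, so column 1 is (-2, 3).
Repeating for f2 and assembling the columns gives [[-2, 3], [3, 3]].

[[-2, 3], [3, 3]]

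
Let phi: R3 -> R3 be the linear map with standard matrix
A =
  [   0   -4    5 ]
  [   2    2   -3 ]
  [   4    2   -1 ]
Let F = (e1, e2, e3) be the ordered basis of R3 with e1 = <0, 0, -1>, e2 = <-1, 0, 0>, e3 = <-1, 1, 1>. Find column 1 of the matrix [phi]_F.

<2, 2, 3>

Column 1 of [phi]_F is the F-coordinate vector of phi(e1).
In standard coordinates phi(e1) = A e1 = <-5, 3, 1>.
Converting to F: <-5, 3, 1> = 2e1 + 2e2 + 3e3, so the coordinate vector is <2, 2, 3>.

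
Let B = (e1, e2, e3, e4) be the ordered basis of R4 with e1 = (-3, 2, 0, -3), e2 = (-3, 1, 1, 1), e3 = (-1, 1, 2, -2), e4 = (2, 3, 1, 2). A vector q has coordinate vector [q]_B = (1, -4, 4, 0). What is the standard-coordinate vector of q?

(5, 2, 4, -15)

By definition q = e1 - 4e2 + 4e3 + 0·e4.
Summing componentwise gives (5, 2, 4, -15).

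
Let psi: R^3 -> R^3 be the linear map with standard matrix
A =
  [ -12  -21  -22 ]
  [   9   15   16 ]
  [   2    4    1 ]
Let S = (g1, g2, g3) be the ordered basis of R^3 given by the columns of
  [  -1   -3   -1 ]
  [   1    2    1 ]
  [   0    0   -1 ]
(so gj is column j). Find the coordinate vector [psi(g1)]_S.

(2, 3, -2)

Compute psi(g1) = A g1 = (-9, 6, 2) in standard coordinates.
Then write this in S-coordinates: solve for y in y_1 g1 + ... + y_3 g3 = (-9, 6, 2).
This gives y = (2, 3, -2), which is column 1 of [psi]_S.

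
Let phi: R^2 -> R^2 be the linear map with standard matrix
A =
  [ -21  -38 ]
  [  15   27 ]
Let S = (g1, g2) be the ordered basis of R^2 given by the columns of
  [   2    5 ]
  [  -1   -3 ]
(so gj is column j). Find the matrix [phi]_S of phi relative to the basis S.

Let P have columns g1, g2. Then [phi]_S = P^(-1) A P.
Here det P = -1, so P^(-1) is integer; computing A P first and then P^(-1)(A P) gives [[3, -3], [-2, 3]].

[[3, -3], [-2, 3]]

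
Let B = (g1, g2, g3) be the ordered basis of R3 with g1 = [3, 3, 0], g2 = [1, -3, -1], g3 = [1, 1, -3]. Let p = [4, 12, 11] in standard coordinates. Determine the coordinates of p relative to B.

We seek scalars with c_1 g1 + ... + c_3 g3 = p; equivalently solve M c = p where the columns of M are g1, ..., g3.
Gaussian elimination on [M | p] yields c = (3, -2, -3).
Check: 3g1 - 2g2 - 3g3 = [4, 12, 11].

[3, -2, -3]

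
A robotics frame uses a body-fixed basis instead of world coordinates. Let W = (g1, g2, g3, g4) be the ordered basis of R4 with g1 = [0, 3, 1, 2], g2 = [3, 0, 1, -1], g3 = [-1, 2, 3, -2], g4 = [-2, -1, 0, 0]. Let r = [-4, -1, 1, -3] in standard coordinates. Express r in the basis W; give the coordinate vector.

[r]_W is the unique c with M c = r, where M has columns g1, ..., g4.
Solving this 4x4 system gives c = (-1, -1, 1, 0).
Check: -g1 - g2 + g3 + 0·g4 = [-4, -1, 1, -3].

[-1, -1, 1, 0]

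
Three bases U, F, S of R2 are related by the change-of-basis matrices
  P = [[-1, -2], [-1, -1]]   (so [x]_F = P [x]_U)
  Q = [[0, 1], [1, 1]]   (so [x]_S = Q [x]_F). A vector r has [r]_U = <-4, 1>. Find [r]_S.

<3, 5>

Apply P to get F-coordinates <2, 3>, then Q to get S-coordinates.
The result is [r]_S = <3, 5>.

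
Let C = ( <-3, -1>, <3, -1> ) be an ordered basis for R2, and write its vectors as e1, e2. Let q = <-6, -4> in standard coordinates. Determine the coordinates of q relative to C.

We seek scalars with c_1 e1 + c_2 e2 = q; equivalently solve M c = q where the columns of M are e1, e2.
System: -3c_1 + 3c_2 = -6, -c_1 - c_2 = -4; solving gives c_1 = 3, c_2 = 1.
Check: 3e1 + e2 = <-6, -4>.

<3, 1>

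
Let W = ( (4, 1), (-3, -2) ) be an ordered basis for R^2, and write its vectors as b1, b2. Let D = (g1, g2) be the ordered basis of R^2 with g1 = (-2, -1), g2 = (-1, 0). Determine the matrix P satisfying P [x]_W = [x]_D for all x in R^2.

[[-1, 2], [-2, -1]]

Take x = bj: its W-coordinates are the j-th standard unit vector, so P e_j — column j of P — equals [bj]_D.
b1 = -g1 - 2g2, giving column 1 = (-1, -2); repeating for each j gives P = [[-1, 2], [-2, -1]].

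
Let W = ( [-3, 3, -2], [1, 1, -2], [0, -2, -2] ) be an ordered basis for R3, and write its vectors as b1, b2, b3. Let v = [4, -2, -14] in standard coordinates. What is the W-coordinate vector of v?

[v]_W is the unique c with M c = v, where M has columns b1, ..., b3.
Solving this 3x3 system gives c = (0, 4, 3).
Check: 0·b1 + 4b2 + 3b3 = [4, -2, -14].

[0, 4, 3]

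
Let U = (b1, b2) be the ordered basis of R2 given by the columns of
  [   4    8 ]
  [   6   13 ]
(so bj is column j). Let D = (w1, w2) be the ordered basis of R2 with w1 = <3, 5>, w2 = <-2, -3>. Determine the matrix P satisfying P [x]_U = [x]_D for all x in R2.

[[0, 2], [-2, -1]]

Let M have columns bj and N have columns wj. Then for every x, N [x]_D = x = M [x]_U, so P = N^(-1) M.
Since det N = 1, N^(-1) has integer entries; multiplying gives P = [[0, 2], [-2, -1]].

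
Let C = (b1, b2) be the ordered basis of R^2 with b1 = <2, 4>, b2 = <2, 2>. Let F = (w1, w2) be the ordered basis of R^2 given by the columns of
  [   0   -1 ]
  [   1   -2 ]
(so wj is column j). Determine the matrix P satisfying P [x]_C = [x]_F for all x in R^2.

[[0, -2], [-2, -2]]

Let M have columns bj and N have columns wj. Then for every x, N [x]_F = x = M [x]_C, so P = N^(-1) M.
Since det N = 1, N^(-1) has integer entries; multiplying gives P = [[0, -2], [-2, -2]].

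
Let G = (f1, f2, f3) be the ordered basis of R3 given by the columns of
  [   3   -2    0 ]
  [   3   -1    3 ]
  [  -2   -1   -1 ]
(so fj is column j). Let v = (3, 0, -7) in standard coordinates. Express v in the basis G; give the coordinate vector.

Write v = c_1 f1 + ... + c_3 f3 and solve for the c_i.
Gaussian elimination on [M | v] yields c = (3, 3, -2).
Check: 3f1 + 3f2 - 2f3 = (3, 0, -7).

(3, 3, -2)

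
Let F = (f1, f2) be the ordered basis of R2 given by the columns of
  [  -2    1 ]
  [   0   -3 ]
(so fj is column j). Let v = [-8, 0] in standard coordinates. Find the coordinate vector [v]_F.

We seek scalars with c_1 f1 + c_2 f2 = v; equivalently solve M c = v where the columns of M are f1, f2.
System: -2c_1 + c_2 = -8, 0c_1 - 3c_2 = 0; solving gives c_1 = 4, c_2 = 0.
Check: 4f1 + 0·f2 = [-8, 0].

[4, 0]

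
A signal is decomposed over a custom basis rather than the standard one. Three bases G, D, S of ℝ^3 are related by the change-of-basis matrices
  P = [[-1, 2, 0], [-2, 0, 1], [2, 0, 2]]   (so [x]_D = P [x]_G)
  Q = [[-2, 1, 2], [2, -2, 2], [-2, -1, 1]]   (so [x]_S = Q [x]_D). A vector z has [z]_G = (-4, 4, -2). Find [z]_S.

First [z]_D = P [z]_G = (12, 6, -12).
Then [z]_S = Q [z]_D = (-42, -12, -42).

(-42, -12, -42)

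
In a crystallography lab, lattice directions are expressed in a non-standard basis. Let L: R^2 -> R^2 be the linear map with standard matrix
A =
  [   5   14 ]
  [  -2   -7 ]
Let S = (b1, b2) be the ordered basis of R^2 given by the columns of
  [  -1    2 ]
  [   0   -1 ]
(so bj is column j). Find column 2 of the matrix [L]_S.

Compute L(b2) = A b2 = [-4, 3] in standard coordinates.
Then write this in S-coordinates: solve for y in y_1 b1 + y_2 b2 = [-4, 3].
This gives y = [-2, -3], which is column 2 of [L]_S.

[-2, -3]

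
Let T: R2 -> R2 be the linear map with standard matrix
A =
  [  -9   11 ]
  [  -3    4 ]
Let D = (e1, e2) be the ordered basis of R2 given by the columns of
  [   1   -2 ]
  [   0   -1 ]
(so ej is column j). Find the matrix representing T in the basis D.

The j-th column of [T]_D is [T(ej)]_D.
T(e1) = A e1 = <-9, -3> = -3e1 + 3e2, so column 1 is <-3, 3>.
Repeating for e2 and assembling the columns gives [[-3, 3], [3, -2]].

[[-3, 3], [3, -2]]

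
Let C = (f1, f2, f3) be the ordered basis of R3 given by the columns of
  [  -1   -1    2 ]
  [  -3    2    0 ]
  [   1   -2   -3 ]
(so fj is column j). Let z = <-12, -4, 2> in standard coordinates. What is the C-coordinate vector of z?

<4, 4, -2>

We seek scalars with c_1 f1 + ... + c_3 f3 = z; equivalently solve M c = z where the columns of M are f1, ..., f3.
Solving this 3x3 system gives c = (4, 4, -2).
Check: 4f1 + 4f2 - 2f3 = <-12, -4, 2>.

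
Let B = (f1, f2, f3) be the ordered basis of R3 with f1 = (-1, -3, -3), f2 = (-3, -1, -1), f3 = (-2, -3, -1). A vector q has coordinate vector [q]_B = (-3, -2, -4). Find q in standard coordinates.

The coordinates say q = -3f1 - 2f2 - 4f3; adding the scaled basis vectors gives (17, 23, 15).

(17, 23, 15)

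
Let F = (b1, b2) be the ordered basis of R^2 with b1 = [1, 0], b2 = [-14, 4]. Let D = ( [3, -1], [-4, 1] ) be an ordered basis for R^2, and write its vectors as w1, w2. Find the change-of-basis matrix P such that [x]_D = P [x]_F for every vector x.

Take x = bj: its F-coordinates are the j-th standard unit vector, so P e_j — column j of P — equals [bj]_D.
b1 = -w1 - w2, giving column 1 = [-1, -1]; repeating for each j gives P = [[-1, -2], [-1, 2]].

[[-1, -2], [-1, 2]]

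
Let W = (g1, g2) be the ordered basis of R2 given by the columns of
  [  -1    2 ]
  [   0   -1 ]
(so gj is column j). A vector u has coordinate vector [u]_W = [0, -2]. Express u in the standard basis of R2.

[-4, 2]

The coordinates say u = 0·g1 - 2g2; adding the scaled basis vectors gives [-4, 2].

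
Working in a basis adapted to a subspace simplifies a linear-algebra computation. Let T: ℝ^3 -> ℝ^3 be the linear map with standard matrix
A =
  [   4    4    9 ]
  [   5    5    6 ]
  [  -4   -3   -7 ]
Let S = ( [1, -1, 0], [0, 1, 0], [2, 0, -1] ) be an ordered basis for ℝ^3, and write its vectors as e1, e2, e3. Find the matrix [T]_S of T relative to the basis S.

[[-2, -2, -3], [-2, 3, 1], [1, 3, 1]]

The j-th column of [T]_S is [T(ej)]_S.
T(e1) = A e1 = [0, 0, -1] = -2e1 - 2e2 + e3, so column 1 is [-2, -2, 1].
Repeating for e2, e3 and assembling the columns gives [[-2, -2, -3], [-2, 3, 1], [1, 3, 1]].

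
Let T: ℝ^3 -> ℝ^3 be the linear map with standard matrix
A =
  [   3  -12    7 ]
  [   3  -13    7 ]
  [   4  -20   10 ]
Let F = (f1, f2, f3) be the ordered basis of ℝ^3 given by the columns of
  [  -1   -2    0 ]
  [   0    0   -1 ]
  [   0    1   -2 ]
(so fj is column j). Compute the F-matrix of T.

Let P have columns f1, ..., f3. Then [T]_F = P^(-1) A P.
Here det P = -1, so P^(-1) is integer; computing A P first and then P^(-1)(A P) gives [[-1, -1, -2], [2, 0, 2], [3, -1, 1]].

[[-1, -1, -2], [2, 0, 2], [3, -1, 1]]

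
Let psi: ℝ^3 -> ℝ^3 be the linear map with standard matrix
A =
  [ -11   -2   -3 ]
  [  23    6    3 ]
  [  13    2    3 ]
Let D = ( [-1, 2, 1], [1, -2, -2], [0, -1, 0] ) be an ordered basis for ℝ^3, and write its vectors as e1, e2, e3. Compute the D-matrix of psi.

[[-2, -1, -2], [2, -2, 0], [0, -3, 2]]

The j-th column of [psi]_D is [psi(ej)]_D.
psi(e1) = A e1 = [4, -8, -6] = -2e1 + 2e2 + 0·e3, so column 1 is [-2, 2, 0].
Repeating for e2, e3 and assembling the columns gives [[-2, -1, -2], [2, -2, 0], [0, -3, 2]].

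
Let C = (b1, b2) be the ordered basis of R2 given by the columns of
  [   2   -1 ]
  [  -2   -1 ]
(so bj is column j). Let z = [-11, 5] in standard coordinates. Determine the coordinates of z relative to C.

[z]_C is the unique c with M c = z, where M has columns b1, b2.
System: 2c_1 - c_2 = -11, -2c_1 - c_2 = 5; solving gives c_1 = -4, c_2 = 3.
Check: -4b1 + 3b2 = [-11, 5].

[-4, 3]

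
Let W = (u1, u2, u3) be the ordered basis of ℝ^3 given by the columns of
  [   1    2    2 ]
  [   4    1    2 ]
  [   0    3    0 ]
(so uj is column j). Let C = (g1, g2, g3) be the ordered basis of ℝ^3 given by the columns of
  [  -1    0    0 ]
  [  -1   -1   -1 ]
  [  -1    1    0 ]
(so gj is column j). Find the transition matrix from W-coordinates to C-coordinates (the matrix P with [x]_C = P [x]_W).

[[-1, -2, -2], [-1, 1, -2], [-2, 0, 2]]

Take x = uj: its W-coordinates are the j-th standard unit vector, so P e_j — column j of P — equals [uj]_C.
u1 = -g1 - g2 - 2g3, giving column 1 = (-1, -1, -2); repeating for each j gives P = [[-1, -2, -2], [-1, 1, -2], [-2, 0, 2]].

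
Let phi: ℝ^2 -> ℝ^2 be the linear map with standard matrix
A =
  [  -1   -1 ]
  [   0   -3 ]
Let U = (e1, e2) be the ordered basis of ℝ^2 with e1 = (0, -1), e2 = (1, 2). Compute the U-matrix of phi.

With P the matrix whose columns are e1, e2, [phi]_U = P^(-1) A P.
Column by column: phi(e1) = A e1 = (1, 3); its U-coordinates (-1, 1) give column 1.
Continuing for each basis vector yields [phi]_U = [[-1, 0], [1, -3]].

[[-1, 0], [1, -3]]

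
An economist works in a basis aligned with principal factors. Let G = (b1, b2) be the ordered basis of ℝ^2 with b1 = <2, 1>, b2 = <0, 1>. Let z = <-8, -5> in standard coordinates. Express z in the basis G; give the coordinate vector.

We seek scalars with c_1 b1 + c_2 b2 = z; equivalently solve M c = z where the columns of M are b1, b2.
System: 2c_1 + 0c_2 = -8, c_1 + c_2 = -5; solving gives c_1 = -4, c_2 = -1.
Check: -4b1 - b2 = <-8, -5>.

<-4, -1>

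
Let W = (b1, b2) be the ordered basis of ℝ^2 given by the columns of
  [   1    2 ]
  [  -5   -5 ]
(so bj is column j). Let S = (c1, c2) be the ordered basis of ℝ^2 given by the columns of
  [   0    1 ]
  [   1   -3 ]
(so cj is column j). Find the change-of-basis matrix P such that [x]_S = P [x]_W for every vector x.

Let M have columns bj and N have columns cj. Then for every x, N [x]_S = x = M [x]_W, so P = N^(-1) M.
Since det N = -1, N^(-1) has integer entries; multiplying gives P = [[-2, 1], [1, 2]].

[[-2, 1], [1, 2]]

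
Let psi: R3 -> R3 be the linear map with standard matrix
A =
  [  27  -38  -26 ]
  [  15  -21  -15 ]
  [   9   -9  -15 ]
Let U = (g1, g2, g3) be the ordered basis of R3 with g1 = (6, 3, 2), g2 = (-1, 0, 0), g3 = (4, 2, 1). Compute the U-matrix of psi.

With P the matrix whose columns are g1, ..., g3, [psi]_U = P^(-1) A P.
Column by column: psi(g1) = A g1 = (-4, -3, -3); its U-coordinates (-3, -2, 3) give column 1.
Continuing for each basis vector yields [psi]_U = [[-3, -3, 3], [-2, -3, 0], [3, -3, -3]].

[[-3, -3, 3], [-2, -3, 0], [3, -3, -3]]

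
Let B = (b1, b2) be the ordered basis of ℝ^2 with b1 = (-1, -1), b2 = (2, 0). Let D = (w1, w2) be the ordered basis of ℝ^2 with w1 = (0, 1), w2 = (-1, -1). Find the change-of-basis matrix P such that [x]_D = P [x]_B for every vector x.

Column j of P is [bj]_D, since P maps B-coordinates to D-coordinates.
Expressing b1 in D: b1 = 0·w1 + w2, so column 1 of P is (0, 1).
Doing the same for each bj gives P = [[0, -2], [1, -2]].

[[0, -2], [1, -2]]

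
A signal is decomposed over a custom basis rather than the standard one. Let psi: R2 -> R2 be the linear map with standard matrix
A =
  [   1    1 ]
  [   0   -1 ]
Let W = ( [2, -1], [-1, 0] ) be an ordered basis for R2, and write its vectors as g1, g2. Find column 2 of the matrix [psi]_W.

Compute psi(g2) = A g2 = [-1, 0] in standard coordinates.
Then write this in W-coordinates: solve for y in y_1 g1 + y_2 g2 = [-1, 0].
This gives y = [0, 1], which is column 2 of [psi]_W.

[0, 1]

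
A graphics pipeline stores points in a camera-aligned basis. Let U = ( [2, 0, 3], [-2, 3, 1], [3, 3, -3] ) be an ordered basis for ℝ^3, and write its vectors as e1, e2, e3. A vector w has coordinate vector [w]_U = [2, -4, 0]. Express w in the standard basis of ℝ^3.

The coordinates say w = 2e1 - 4e2 + 0·e3; adding the scaled basis vectors gives [12, -12, 2].

[12, -12, 2]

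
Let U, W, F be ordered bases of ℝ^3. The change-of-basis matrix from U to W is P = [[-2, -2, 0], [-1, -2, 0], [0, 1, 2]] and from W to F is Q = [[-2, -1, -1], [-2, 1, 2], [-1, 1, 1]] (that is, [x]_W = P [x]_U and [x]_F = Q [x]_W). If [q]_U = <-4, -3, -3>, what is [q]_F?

<-29, -36, -13>

Apply P to get W-coordinates <14, 10, -9>, then Q to get F-coordinates.
The result is [q]_F = <-29, -36, -13>.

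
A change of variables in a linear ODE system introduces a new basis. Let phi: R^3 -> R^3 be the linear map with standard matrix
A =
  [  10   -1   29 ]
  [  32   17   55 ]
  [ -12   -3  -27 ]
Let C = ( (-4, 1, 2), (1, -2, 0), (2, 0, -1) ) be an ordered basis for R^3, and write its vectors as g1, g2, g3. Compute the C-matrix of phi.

The j-th column of [phi]_C is [phi(gj)]_C.
phi(g1) = A g1 = (17, -1, -9) = -3g1 - g2 + 3g3, so column 1 is (-3, -1, 3).
Repeating for g2, g3 and assembling the columns gives [[-3, -2, 3], [-1, 0, -3], [3, 2, 3]].

[[-3, -2, 3], [-1, 0, -3], [3, 2, 3]]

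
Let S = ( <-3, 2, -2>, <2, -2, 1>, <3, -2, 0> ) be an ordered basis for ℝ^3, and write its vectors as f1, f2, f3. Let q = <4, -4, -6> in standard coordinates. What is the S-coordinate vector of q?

We seek scalars with c_1 f1 + ... + c_3 f3 = q; equivalently solve M c = q where the columns of M are f1, ..., f3.
Solving this 3x3 system gives c = (4, 2, 4).
Check: 4f1 + 2f2 + 4f3 = <4, -4, -6>.

<4, 2, 4>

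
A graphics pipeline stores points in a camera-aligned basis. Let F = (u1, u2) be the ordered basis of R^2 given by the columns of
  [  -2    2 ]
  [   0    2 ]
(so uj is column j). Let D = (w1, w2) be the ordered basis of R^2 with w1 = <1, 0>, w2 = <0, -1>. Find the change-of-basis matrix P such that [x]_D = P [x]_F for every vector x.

[[-2, 2], [0, -2]]

Column j of P is [uj]_D, since P maps F-coordinates to D-coordinates.
Expressing u1 in D: u1 = -2w1 + 0·w2, so column 1 of P is <-2, 0>.
Doing the same for each uj gives P = [[-2, 2], [0, -2]].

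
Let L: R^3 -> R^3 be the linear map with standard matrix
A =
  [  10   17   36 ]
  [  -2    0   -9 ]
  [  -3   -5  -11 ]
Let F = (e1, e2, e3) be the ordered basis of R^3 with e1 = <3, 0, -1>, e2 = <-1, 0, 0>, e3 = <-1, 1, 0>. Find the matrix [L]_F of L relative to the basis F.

[[-2, -3, 2], [-3, -1, -3], [3, 2, 2]]

Let P have columns e1, ..., e3. Then [L]_F = P^(-1) A P.
Here det P = 1, so P^(-1) is integer; computing A P first and then P^(-1)(A P) gives [[-2, -3, 2], [-3, -1, -3], [3, 2, 2]].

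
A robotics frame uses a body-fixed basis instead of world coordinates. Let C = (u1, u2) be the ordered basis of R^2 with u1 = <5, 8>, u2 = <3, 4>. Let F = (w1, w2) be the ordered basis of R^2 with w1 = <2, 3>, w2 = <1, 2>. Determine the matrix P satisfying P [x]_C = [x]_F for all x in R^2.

[[2, 2], [1, -1]]

Let M have columns uj and N have columns wj. Then for every x, N [x]_F = x = M [x]_C, so P = N^(-1) M.
Since det N = 1, N^(-1) has integer entries; multiplying gives P = [[2, 2], [1, -1]].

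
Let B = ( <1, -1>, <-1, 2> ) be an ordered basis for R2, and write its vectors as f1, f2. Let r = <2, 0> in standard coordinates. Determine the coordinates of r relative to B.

<4, 2>

Write r = c_1 f1 + c_2 f2 and solve for the c_i.
System: c_1 - c_2 = 2, -c_1 + 2c_2 = 0; solving gives c_1 = 4, c_2 = 2.
Check: 4f1 + 2f2 = <2, 0>.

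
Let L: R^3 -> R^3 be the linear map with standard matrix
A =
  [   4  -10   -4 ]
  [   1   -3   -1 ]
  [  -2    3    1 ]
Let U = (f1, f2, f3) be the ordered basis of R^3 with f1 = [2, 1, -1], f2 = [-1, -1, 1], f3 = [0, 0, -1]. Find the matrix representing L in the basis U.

Let P have columns f1, ..., f3. Then [L]_U = P^(-1) A P.
Here det P = 1, so P^(-1) is integer; computing A P first and then P^(-1)(A P) gives [[2, 1, 3], [2, 0, 2], [2, -1, 0]].

[[2, 1, 3], [2, 0, 2], [2, -1, 0]]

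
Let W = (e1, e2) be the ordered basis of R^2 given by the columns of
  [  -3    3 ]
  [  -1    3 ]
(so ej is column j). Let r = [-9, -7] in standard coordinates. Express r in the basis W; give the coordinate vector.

[r]_W is the unique c with M c = r, where M has columns e1, e2.
System: -3c_1 + 3c_2 = -9, -c_1 + 3c_2 = -7; solving gives c_1 = 1, c_2 = -2.
Check: e1 - 2e2 = [-9, -7].

[1, -2]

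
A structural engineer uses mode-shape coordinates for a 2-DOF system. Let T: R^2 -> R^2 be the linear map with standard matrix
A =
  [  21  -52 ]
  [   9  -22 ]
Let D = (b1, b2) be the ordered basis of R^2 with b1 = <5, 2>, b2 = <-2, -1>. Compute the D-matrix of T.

[[-1, 2], [-3, 0]]

Let P have columns b1, b2. Then [T]_D = P^(-1) A P.
Here det P = -1, so P^(-1) is integer; computing A P first and then P^(-1)(A P) gives [[-1, 2], [-3, 0]].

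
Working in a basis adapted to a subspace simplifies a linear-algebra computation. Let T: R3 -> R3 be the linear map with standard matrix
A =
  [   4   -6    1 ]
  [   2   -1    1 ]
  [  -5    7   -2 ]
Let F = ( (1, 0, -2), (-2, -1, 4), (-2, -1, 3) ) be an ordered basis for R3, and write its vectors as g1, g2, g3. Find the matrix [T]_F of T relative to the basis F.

[[2, 0, 1], [3, -2, -1], [-3, 1, 1]]

With P the matrix whose columns are g1, ..., g3, [T]_F = P^(-1) A P.
Column by column: T(g1) = A g1 = (2, 0, -1); its F-coordinates (2, 3, -3) give column 1.
Continuing for each basis vector yields [T]_F = [[2, 0, 1], [3, -2, -1], [-3, 1, 1]].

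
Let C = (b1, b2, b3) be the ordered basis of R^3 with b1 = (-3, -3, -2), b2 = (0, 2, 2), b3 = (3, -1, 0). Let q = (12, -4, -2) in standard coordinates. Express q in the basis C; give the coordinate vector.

We seek scalars with c_1 b1 + ... + c_3 b3 = q; equivalently solve M c = q where the columns of M are b1, ..., b3.
Solving this 3x3 system gives c = (-1, -2, 3).
Check: -b1 - 2b2 + 3b3 = (12, -4, -2).

(-1, -2, 3)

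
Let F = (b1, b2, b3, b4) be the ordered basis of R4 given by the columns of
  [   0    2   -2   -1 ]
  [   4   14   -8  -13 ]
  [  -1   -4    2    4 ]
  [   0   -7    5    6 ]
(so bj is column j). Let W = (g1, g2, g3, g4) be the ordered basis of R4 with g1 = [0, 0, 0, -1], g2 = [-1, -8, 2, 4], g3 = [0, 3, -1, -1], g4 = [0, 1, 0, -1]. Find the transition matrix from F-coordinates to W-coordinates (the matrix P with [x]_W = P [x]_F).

[[-2, 1, -1, -1], [0, -2, 2, 1], [1, 0, 2, -2], [1, -2, 2, 1]]

Column j of P is [bj]_W, since P maps F-coordinates to W-coordinates.
Expressing b1 in W: b1 = -2g1 + 0·g2 + g3 + g4, so column 1 of P is [-2, 0, 1, 1].
Doing the same for each bj gives P = [[-2, 1, -1, -1], [0, -2, 2, 1], [1, 0, 2, -2], [1, -2, 2, 1]].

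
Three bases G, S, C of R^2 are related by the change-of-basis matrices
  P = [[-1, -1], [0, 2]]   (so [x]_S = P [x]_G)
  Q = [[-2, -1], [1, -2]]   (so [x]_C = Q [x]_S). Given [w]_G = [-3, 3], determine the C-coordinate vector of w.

Composing the changes, [w]_C = Q P [w]_G.
Q P = [[2, 0], [-1, -5]]; applying this to [-3, 3] gives [-6, -12].

[-6, -12]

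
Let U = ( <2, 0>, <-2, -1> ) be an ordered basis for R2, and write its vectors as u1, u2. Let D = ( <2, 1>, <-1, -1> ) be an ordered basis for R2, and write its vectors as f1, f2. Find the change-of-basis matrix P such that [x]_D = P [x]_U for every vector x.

Column j of P is [uj]_D, since P maps U-coordinates to D-coordinates.
Expressing u1 in D: u1 = 2f1 + 2f2, so column 1 of P is <2, 2>.
Doing the same for each uj gives P = [[2, -1], [2, 0]].

[[2, -1], [2, 0]]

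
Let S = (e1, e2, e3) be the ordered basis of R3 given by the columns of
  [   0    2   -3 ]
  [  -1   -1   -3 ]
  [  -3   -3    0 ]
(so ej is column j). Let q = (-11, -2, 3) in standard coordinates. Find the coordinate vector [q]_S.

Write q = c_1 e1 + ... + c_3 e3 and solve for the c_i.
Row-reducing the augmented matrix [M | q] gives c = (3, -4, 1).
Check: 3e1 - 4e2 + e3 = (-11, -2, 3).

(3, -4, 1)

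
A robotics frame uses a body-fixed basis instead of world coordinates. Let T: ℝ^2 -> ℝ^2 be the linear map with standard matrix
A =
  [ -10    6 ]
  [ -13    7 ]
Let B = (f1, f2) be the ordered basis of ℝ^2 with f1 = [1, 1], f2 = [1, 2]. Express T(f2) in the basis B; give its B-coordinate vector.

Column 2 of [T]_B is the B-coordinate vector of T(f2).
In standard coordinates T(f2) = A f2 = [2, 1].
Converting to B: [2, 1] = 3f1 - f2, so the coordinate vector is [3, -1].

[3, -1]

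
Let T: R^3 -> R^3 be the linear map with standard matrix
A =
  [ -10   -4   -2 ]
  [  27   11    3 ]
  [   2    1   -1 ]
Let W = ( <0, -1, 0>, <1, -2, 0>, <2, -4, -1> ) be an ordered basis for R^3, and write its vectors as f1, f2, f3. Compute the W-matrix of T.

[[3, -1, -3], [2, -2, 0], [1, 0, -1]]

With P the matrix whose columns are f1, ..., f3, [T]_W = P^(-1) A P.
Column by column: T(f1) = A f1 = <4, -11, -1>; its W-coordinates <3, 2, 1> give column 1.
Continuing for each basis vector yields [T]_W = [[3, -1, -3], [2, -2, 0], [1, 0, -1]].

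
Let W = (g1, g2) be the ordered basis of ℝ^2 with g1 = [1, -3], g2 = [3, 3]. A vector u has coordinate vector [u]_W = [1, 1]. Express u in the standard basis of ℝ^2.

[4, 0]

u = M [u]_W, where M has columns g1, g2.
Carrying out the matrix-vector product, u = [4, 0].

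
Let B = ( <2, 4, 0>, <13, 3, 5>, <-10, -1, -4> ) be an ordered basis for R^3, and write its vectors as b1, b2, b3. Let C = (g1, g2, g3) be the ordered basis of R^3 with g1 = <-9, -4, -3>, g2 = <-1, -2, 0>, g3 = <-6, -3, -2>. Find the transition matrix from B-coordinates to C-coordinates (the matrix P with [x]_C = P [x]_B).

Take x = bj: its B-coordinates are the j-th standard unit vector, so P e_j — column j of P — equals [bj]_C.
b1 = 0·g1 - 2g2 + 0·g3, giving column 1 = <0, -2, 0>; repeating for each j gives P = [[0, -1, 2], [-2, 2, -2], [0, -1, -1]].

[[0, -1, 2], [-2, 2, -2], [0, -1, -1]]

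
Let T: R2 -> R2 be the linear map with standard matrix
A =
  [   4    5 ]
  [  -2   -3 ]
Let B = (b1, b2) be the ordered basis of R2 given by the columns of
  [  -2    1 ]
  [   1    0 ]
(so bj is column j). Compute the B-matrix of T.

[[1, -2], [-1, 0]]

With P the matrix whose columns are b1, b2, [T]_B = P^(-1) A P.
Column by column: T(b1) = A b1 = (-3, 1); its B-coordinates (1, -1) give column 1.
Continuing for each basis vector yields [T]_B = [[1, -2], [-1, 0]].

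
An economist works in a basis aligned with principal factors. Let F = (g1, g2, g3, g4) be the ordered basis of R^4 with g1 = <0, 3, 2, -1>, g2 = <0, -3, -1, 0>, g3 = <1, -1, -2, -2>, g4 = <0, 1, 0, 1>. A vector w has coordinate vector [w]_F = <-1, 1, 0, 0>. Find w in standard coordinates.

<0, -6, -3, 1>

The coordinates say w = -g1 + g2 + 0·g3 + 0·g4; adding the scaled basis vectors gives <0, -6, -3, 1>.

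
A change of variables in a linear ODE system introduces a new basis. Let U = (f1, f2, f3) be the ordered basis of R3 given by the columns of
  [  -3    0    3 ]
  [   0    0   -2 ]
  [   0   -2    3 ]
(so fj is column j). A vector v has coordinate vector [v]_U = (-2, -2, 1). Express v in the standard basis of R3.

The coordinates say v = -2f1 - 2f2 + f3; adding the scaled basis vectors gives (9, -2, 7).

(9, -2, 7)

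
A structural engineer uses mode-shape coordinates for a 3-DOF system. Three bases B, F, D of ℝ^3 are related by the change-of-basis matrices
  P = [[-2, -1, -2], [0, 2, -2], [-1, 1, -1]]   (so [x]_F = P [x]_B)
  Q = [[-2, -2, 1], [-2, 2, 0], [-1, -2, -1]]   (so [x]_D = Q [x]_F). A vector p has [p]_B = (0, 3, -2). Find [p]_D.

(-17, 18, -26)

Composing the changes, [p]_D = Q P [p]_B.
Q P = [[3, -1, 7], [4, 6, 0], [3, -4, 7]]; applying this to (0, 3, -2) gives (-17, 18, -26).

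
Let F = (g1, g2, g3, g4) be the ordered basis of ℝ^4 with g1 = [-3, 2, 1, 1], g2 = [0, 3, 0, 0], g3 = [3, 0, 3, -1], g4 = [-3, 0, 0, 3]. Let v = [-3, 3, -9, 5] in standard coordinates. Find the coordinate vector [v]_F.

We seek scalars with c_1 g1 + ... + c_4 g4 = v; equivalently solve M c = v where the columns of M are g1, ..., g4.
Solving this 4x4 system gives c = (-3, 3, -2, 2).
Check: -3g1 + 3g2 - 2g3 + 2g4 = [-3, 3, -9, 5].

[-3, 3, -2, 2]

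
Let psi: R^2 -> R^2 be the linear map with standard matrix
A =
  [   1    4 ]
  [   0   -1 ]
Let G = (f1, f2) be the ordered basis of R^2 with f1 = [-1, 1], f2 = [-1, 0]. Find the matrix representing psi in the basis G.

With P the matrix whose columns are f1, f2, [psi]_G = P^(-1) A P.
Column by column: psi(f1) = A f1 = [3, -1]; its G-coordinates [-1, -2] give column 1.
Continuing for each basis vector yields [psi]_G = [[-1, 0], [-2, 1]].

[[-1, 0], [-2, 1]]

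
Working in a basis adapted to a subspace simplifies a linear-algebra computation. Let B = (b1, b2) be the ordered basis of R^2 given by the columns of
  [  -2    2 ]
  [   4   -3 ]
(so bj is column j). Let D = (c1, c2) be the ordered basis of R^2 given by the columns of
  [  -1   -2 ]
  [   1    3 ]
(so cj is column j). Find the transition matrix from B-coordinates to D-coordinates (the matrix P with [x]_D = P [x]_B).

Column j of P is [bj]_D, since P maps B-coordinates to D-coordinates.
Expressing b1 in D: b1 = -2c1 + 2c2, so column 1 of P is (-2, 2).
Doing the same for each bj gives P = [[-2, 0], [2, -1]].

[[-2, 0], [2, -1]]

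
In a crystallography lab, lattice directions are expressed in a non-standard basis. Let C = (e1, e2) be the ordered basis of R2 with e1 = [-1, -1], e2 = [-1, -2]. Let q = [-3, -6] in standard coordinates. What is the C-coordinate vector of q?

[0, 3]

Write q = c_1 e1 + c_2 e2 and solve for the c_i.
System: -c_1 - c_2 = -3, -c_1 - 2c_2 = -6; solving gives c_1 = 0, c_2 = 3.
Check: 0·e1 + 3e2 = [-3, -6].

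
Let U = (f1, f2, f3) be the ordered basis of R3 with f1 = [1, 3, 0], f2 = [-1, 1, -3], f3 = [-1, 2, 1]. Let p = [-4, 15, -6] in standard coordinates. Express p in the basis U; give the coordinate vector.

[p]_U is the unique c with M c = p, where M has columns f1, ..., f3.
Solving this 3x3 system gives c = (2, 3, 3).
Check: 2f1 + 3f2 + 3f3 = [-4, 15, -6].

[2, 3, 3]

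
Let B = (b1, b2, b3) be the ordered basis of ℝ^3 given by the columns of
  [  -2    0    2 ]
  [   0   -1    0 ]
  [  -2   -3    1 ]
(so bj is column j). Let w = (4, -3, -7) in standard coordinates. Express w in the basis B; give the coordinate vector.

(0, 3, 2)

[w]_B is the unique c with M c = w, where M has columns b1, ..., b3.
Solving this 3x3 system gives c = (0, 3, 2).
Check: 0·b1 + 3b2 + 2b3 = (4, -3, -7).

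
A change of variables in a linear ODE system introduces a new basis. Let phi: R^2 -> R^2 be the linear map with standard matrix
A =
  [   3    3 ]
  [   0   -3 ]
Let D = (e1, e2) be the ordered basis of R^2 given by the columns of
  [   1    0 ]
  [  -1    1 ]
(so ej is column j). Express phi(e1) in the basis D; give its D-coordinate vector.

Column 1 of [phi]_D is the D-coordinate vector of phi(e1).
In standard coordinates phi(e1) = A e1 = (0, 3).
Converting to D: (0, 3) = 0·e1 + 3e2, so the coordinate vector is (0, 3).

(0, 3)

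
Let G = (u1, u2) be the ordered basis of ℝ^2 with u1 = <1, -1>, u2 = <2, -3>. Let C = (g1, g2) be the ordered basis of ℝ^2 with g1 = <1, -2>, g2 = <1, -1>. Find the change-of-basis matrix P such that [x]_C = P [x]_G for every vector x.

[[0, 1], [1, 1]]

Let M have columns uj and N have columns gj. Then for every x, N [x]_C = x = M [x]_G, so P = N^(-1) M.
Since det N = 1, N^(-1) has integer entries; multiplying gives P = [[0, 1], [1, 1]].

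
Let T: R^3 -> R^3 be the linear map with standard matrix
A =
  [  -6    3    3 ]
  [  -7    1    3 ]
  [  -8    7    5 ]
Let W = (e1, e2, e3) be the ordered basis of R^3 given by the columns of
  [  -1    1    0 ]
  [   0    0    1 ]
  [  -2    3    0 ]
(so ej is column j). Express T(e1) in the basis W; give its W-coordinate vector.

Column 1 of [T]_W is the W-coordinate vector of T(e1).
In standard coordinates T(e1) = A e1 = (0, 1, -2).
Converting to W: (0, 1, -2) = -2e1 - 2e2 + e3, so the coordinate vector is (-2, -2, 1).

(-2, -2, 1)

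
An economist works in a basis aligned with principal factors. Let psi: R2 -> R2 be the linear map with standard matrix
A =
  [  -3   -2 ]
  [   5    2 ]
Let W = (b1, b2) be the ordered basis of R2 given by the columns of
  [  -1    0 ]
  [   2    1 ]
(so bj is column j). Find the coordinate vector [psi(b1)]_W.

Compute psi(b1) = A b1 = (-1, -1) in standard coordinates.
Then write this in W-coordinates: solve for y in y_1 b1 + y_2 b2 = (-1, -1).
This gives y = (1, -3), which is column 1 of [psi]_W.

(1, -3)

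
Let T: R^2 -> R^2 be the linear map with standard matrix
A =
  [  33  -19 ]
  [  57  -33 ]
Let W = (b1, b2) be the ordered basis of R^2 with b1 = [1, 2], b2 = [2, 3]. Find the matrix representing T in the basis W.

With P the matrix whose columns are b1, b2, [T]_W = P^(-1) A P.
Column by column: T(b1) = A b1 = [-5, -9]; its W-coordinates [-3, -1] give column 1.
Continuing for each basis vector yields [T]_W = [[-3, 3], [-1, 3]].

[[-3, 3], [-1, 3]]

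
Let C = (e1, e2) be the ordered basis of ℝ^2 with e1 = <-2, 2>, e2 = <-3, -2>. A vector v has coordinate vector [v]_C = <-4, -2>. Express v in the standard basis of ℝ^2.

<14, -4>

The coordinates say v = -4e1 - 2e2; adding the scaled basis vectors gives <14, -4>.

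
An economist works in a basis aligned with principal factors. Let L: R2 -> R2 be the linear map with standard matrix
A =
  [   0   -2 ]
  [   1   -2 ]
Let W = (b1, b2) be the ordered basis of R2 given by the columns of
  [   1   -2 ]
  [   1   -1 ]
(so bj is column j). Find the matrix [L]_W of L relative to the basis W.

With P the matrix whose columns are b1, b2, [L]_W = P^(-1) A P.
Column by column: L(b1) = A b1 = (-2, -1); its W-coordinates (0, 1) give column 1.
Continuing for each basis vector yields [L]_W = [[0, -2], [1, -2]].

[[0, -2], [1, -2]]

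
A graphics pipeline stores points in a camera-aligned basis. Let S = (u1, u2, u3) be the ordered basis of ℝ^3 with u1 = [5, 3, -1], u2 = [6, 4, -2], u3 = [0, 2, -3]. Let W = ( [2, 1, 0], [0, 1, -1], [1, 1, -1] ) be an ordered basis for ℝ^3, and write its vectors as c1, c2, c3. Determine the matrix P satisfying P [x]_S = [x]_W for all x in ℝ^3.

Column j of P is [uj]_W, since P maps S-coordinates to W-coordinates.
Expressing u1 in W: u1 = 2c1 + 0·c2 + c3, so column 1 of P is [2, 0, 1].
Doing the same for each uj gives P = [[2, 2, -1], [0, 0, 1], [1, 2, 2]].

[[2, 2, -1], [0, 0, 1], [1, 2, 2]]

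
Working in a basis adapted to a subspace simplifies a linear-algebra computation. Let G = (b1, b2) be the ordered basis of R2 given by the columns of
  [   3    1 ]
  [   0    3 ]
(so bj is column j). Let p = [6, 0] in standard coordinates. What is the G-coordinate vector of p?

[2, 0]

[p]_G is the unique c with M c = p, where M has columns b1, b2.
System: 3c_1 + c_2 = 6, 0c_1 + 3c_2 = 0; solving gives c_1 = 2, c_2 = 0.
Check: 2b1 + 0·b2 = [6, 0].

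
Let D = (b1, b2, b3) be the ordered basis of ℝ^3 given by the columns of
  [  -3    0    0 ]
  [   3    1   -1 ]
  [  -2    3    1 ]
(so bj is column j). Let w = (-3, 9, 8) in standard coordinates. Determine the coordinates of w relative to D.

(1, 4, -2)

Write w = c_1 b1 + ... + c_3 b3 and solve for the c_i.
Solving this 3x3 system gives c = (1, 4, -2).
Check: b1 + 4b2 - 2b3 = (-3, 9, 8).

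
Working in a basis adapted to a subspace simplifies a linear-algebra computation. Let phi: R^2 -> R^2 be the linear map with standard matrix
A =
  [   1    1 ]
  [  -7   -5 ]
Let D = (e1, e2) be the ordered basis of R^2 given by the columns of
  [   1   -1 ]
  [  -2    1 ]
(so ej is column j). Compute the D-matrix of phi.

[[-2, -2], [-1, -2]]

Let P have columns e1, e2. Then [phi]_D = P^(-1) A P.
Here det P = -1, so P^(-1) is integer; computing A P first and then P^(-1)(A P) gives [[-2, -2], [-1, -2]].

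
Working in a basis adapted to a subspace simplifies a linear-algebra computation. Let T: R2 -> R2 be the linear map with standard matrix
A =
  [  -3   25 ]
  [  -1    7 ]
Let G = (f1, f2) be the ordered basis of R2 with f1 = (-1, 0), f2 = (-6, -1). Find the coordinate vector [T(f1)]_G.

(3, -1)

Compute T(f1) = A f1 = (3, 1) in standard coordinates.
Then write this in G-coordinates: solve for y in y_1 f1 + y_2 f2 = (3, 1).
This gives y = (3, -1), which is column 1 of [T]_G.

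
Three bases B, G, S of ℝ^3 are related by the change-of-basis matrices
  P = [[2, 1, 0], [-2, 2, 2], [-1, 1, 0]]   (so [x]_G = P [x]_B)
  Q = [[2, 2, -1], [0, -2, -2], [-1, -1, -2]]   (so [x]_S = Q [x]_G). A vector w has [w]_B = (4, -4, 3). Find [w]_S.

(-4, 36, 22)

First [w]_G = P [w]_B = (4, -10, -8).
Then [w]_S = Q [w]_G = (-4, 36, 22).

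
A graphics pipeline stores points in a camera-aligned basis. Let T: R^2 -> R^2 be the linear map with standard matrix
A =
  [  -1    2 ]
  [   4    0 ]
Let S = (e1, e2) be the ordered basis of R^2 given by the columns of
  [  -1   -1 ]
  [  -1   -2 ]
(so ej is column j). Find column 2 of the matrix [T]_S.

Compute T(e2) = A e2 = <-3, -4> in standard coordinates.
Then write this in S-coordinates: solve for y in y_1 e1 + y_2 e2 = <-3, -4>.
This gives y = <2, 1>, which is column 2 of [T]_S.

<2, 1>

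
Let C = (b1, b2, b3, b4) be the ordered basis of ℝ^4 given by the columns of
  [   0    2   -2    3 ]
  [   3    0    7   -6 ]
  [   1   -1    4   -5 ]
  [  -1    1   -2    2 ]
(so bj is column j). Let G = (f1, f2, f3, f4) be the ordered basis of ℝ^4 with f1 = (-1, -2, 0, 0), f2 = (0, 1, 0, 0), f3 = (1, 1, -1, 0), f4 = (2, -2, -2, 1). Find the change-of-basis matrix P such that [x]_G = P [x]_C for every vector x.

[[-1, -1, -2, 2], [-2, 1, -1, 1], [1, -1, 0, 1], [-1, 1, -2, 2]]

Take x = bj: its C-coordinates are the j-th standard unit vector, so P e_j — column j of P — equals [bj]_G.
b1 = -f1 - 2f2 + f3 - f4, giving column 1 = (-1, -2, 1, -1); repeating for each j gives P = [[-1, -1, -2, 2], [-2, 1, -1, 1], [1, -1, 0, 1], [-1, 1, -2, 2]].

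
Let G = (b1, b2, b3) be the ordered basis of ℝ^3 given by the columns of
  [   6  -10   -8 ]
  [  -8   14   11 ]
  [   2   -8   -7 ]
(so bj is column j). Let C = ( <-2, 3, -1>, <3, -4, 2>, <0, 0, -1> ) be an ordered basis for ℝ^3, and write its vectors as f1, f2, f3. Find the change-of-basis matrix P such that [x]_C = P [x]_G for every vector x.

[[0, 2, 1], [2, -2, -2], [2, 2, 2]]

Take x = bj: its G-coordinates are the j-th standard unit vector, so P e_j — column j of P — equals [bj]_C.
b1 = 0·f1 + 2f2 + 2f3, giving column 1 = <0, 2, 2>; repeating for each j gives P = [[0, 2, 1], [2, -2, -2], [2, 2, 2]].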